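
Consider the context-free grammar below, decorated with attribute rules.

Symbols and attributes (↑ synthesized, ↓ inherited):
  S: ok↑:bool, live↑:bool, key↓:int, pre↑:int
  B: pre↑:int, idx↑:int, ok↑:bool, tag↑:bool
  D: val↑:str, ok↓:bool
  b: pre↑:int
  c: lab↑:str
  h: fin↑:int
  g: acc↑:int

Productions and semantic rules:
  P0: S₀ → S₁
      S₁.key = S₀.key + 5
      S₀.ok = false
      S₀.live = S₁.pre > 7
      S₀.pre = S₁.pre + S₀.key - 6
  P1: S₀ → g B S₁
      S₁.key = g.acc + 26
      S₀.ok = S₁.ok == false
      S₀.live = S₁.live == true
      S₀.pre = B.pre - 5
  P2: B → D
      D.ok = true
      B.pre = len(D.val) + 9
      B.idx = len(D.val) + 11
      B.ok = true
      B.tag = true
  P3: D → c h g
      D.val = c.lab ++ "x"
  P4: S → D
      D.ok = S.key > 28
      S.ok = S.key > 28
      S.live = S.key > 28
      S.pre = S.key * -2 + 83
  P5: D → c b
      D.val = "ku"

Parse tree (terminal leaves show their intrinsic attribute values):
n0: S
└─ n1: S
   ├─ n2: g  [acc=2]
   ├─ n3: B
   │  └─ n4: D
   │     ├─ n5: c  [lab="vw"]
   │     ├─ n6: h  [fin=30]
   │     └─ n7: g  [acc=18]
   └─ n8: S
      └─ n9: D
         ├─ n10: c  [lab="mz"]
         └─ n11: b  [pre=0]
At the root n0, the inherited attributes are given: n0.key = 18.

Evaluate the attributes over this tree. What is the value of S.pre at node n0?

19

1. n0.key = 18  [given at root]
2. n1.key = 23  [S₀.key + 5]
3. n2.acc = 2  [terminal]
4. n4.ok = true  [true]
5. n5.lab = "vw"  [terminal]
6. n6.fin = 30  [terminal]
7. n7.acc = 18  [terminal]
8. n4.val = "vwx"  [c.lab ++ "x"]
9. n3.pre = 12  [len(D.val) + 9]
10. n3.idx = 14  [len(D.val) + 11]
11. n3.ok = true  [true]
12. n3.tag = true  [true]
13. n8.key = 28  [g.acc + 26]
14. n9.ok = false  [S.key > 28]
15. n10.lab = "mz"  [terminal]
16. n11.pre = 0  [terminal]
17. n9.val = "ku"  ["ku"]
18. n8.ok = false  [S.key > 28]
19. n8.live = false  [S.key > 28]
20. n8.pre = 27  [S.key * -2 + 83]
21. n1.ok = true  [S₁.ok == false]
22. n1.live = false  [S₁.live == true]
23. n1.pre = 7  [B.pre - 5]
24. n0.ok = false  [false]
25. n0.live = false  [S₁.pre > 7]
26. n0.pre = 19  [S₁.pre + S₀.key - 6]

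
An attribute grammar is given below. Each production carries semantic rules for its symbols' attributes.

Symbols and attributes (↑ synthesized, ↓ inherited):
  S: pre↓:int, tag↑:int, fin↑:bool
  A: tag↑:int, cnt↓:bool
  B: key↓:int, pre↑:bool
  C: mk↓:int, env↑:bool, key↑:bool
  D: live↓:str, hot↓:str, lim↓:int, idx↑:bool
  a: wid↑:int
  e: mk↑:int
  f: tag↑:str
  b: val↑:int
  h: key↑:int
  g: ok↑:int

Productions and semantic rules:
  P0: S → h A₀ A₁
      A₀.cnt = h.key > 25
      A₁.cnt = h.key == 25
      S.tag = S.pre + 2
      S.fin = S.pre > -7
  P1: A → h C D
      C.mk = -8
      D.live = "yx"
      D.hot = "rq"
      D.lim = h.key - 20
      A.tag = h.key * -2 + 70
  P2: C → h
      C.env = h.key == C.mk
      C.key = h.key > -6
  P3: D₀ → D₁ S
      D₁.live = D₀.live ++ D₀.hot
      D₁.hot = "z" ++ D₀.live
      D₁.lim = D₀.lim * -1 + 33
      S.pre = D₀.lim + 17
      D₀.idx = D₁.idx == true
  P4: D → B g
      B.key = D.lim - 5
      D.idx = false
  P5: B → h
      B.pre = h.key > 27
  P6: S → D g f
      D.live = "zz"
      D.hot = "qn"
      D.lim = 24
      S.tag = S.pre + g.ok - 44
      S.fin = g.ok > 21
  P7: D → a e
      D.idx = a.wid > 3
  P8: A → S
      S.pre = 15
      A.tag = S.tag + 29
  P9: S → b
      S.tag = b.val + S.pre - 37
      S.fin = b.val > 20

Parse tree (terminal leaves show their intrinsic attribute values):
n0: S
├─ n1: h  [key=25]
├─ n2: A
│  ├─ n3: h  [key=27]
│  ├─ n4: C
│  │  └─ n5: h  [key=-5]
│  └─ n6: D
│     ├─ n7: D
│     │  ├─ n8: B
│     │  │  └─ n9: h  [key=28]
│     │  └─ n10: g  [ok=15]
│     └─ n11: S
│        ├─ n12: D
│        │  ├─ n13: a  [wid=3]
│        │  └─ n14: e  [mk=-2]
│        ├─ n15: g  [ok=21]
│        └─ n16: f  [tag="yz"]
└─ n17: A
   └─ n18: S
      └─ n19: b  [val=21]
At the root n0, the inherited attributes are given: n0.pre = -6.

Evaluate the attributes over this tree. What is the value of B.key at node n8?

1. n0.pre = -6  [given at root]
2. n1.key = 25  [terminal]
3. n2.cnt = false  [h.key > 25]
4. n3.key = 27  [terminal]
5. n4.mk = -8  [-8]
6. n5.key = -5  [terminal]
7. n4.env = false  [h.key == C.mk]
8. n4.key = true  [h.key > -6]
9. n6.live = "yx"  ["yx"]
10. n6.hot = "rq"  ["rq"]
11. n6.lim = 7  [h.key - 20]
12. n7.live = "yxrq"  [D₀.live ++ D₀.hot]
13. n7.hot = "zyx"  ["z" ++ D₀.live]
14. n7.lim = 26  [D₀.lim * -1 + 33]
15. n8.key = 21  [D.lim - 5]
16. n9.key = 28  [terminal]
17. n8.pre = true  [h.key > 27]
18. n10.ok = 15  [terminal]
19. n7.idx = false  [false]
20. n11.pre = 24  [D₀.lim + 17]
21. n12.live = "zz"  ["zz"]
22. n12.hot = "qn"  ["qn"]
23. n12.lim = 24  [24]
24. n13.wid = 3  [terminal]
25. n14.mk = -2  [terminal]
26. n12.idx = false  [a.wid > 3]
27. n15.ok = 21  [terminal]
28. n16.tag = "yz"  [terminal]
29. n11.tag = 1  [S.pre + g.ok - 44]
30. n11.fin = false  [g.ok > 21]
31. n6.idx = false  [D₁.idx == true]
32. n2.tag = 16  [h.key * -2 + 70]
33. n17.cnt = true  [h.key == 25]
34. n18.pre = 15  [15]
35. n19.val = 21  [terminal]
36. n18.tag = -1  [b.val + S.pre - 37]
37. n18.fin = true  [b.val > 20]
38. n17.tag = 28  [S.tag + 29]
39. n0.tag = -4  [S.pre + 2]
40. n0.fin = true  [S.pre > -7]

21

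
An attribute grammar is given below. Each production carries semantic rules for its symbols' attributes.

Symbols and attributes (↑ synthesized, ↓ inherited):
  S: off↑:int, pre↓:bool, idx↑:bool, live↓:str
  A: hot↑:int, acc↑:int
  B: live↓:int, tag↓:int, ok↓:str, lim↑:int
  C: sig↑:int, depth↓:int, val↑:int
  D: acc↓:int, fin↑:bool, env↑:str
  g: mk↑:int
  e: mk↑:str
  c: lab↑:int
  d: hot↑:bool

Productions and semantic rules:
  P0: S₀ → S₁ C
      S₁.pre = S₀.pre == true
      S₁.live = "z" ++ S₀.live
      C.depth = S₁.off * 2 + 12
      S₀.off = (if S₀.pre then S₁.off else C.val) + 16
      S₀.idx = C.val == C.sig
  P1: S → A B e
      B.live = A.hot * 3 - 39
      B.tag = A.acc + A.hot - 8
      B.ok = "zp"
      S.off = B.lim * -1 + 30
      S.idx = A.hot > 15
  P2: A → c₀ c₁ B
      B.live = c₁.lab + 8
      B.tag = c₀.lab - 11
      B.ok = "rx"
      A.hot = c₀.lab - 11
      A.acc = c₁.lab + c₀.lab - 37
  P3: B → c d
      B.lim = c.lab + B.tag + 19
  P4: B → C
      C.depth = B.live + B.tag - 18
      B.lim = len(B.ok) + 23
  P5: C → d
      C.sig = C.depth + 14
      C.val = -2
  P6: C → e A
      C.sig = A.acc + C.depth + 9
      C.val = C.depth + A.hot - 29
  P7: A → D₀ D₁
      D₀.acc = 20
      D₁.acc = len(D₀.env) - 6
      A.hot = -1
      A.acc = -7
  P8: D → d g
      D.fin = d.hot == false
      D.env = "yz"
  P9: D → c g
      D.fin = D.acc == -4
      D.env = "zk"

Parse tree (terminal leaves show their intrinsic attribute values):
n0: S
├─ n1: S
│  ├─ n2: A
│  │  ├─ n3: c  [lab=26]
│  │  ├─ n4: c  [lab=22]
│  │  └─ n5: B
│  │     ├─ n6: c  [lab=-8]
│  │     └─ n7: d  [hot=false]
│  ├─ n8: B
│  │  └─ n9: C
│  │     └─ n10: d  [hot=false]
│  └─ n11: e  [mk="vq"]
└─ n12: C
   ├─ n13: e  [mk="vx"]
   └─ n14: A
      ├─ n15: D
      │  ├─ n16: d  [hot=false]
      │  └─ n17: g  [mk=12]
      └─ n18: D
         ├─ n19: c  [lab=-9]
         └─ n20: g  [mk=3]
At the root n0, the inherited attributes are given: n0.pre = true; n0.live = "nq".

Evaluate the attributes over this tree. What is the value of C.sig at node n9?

20

1. n0.pre = true  [given at root]
2. n0.live = "nq"  [given at root]
3. n1.pre = true  [S₀.pre == true]
4. n1.live = "znq"  ["z" ++ S₀.live]
5. n3.lab = 26  [terminal]
6. n4.lab = 22  [terminal]
7. n5.live = 30  [c₁.lab + 8]
8. n5.tag = 15  [c₀.lab - 11]
9. n5.ok = "rx"  ["rx"]
10. n6.lab = -8  [terminal]
11. n7.hot = false  [terminal]
12. n5.lim = 26  [c.lab + B.tag + 19]
13. n2.hot = 15  [c₀.lab - 11]
14. n2.acc = 11  [c₁.lab + c₀.lab - 37]
15. n8.live = 6  [A.hot * 3 - 39]
16. n8.tag = 18  [A.acc + A.hot - 8]
17. n8.ok = "zp"  ["zp"]
18. n9.depth = 6  [B.live + B.tag - 18]
19. n10.hot = false  [terminal]
20. n9.sig = 20  [C.depth + 14]
21. n9.val = -2  [-2]
22. n8.lim = 25  [len(B.ok) + 23]
23. n11.mk = "vq"  [terminal]
24. n1.off = 5  [B.lim * -1 + 30]
25. n1.idx = false  [A.hot > 15]
26. n12.depth = 22  [S₁.off * 2 + 12]
27. n13.mk = "vx"  [terminal]
28. n15.acc = 20  [20]
29. n16.hot = false  [terminal]
30. n17.mk = 12  [terminal]
31. n15.fin = true  [d.hot == false]
32. n15.env = "yz"  ["yz"]
33. n18.acc = -4  [len(D₀.env) - 6]
34. n19.lab = -9  [terminal]
35. n20.mk = 3  [terminal]
36. n18.fin = true  [D.acc == -4]
37. n18.env = "zk"  ["zk"]
38. n14.hot = -1  [-1]
39. n14.acc = -7  [-7]
40. n12.sig = 24  [A.acc + C.depth + 9]
41. n12.val = -8  [C.depth + A.hot - 29]
42. n0.off = 21  [(if S₀.pre then S₁.off else C.val) + 16]
43. n0.idx = false  [C.val == C.sig]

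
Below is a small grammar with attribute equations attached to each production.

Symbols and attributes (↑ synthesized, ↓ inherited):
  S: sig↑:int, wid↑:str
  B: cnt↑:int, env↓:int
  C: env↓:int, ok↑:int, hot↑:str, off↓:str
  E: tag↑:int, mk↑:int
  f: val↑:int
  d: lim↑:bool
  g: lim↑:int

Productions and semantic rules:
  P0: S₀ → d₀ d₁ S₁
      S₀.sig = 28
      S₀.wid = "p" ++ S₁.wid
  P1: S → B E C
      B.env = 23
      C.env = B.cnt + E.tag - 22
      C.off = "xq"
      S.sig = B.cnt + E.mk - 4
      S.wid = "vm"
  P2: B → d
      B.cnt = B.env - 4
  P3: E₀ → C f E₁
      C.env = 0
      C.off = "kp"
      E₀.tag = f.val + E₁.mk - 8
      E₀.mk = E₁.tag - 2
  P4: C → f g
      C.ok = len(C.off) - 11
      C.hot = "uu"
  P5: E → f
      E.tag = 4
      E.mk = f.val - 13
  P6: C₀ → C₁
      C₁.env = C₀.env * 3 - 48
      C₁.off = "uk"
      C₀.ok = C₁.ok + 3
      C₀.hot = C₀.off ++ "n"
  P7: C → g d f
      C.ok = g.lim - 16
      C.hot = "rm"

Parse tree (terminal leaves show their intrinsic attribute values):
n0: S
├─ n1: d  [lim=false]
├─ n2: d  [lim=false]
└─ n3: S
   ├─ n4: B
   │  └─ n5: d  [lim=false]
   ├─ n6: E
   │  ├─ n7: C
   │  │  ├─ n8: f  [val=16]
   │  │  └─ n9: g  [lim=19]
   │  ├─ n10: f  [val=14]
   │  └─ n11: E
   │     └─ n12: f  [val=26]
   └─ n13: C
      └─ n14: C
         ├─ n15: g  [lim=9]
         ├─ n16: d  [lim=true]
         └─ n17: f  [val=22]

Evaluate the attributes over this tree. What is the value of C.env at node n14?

1. n1.lim = false  [terminal]
2. n2.lim = false  [terminal]
3. n4.env = 23  [23]
4. n5.lim = false  [terminal]
5. n4.cnt = 19  [B.env - 4]
6. n7.env = 0  [0]
7. n7.off = "kp"  ["kp"]
8. n8.val = 16  [terminal]
9. n9.lim = 19  [terminal]
10. n7.ok = -9  [len(C.off) - 11]
11. n7.hot = "uu"  ["uu"]
12. n10.val = 14  [terminal]
13. n12.val = 26  [terminal]
14. n11.tag = 4  [4]
15. n11.mk = 13  [f.val - 13]
16. n6.tag = 19  [f.val + E₁.mk - 8]
17. n6.mk = 2  [E₁.tag - 2]
18. n13.env = 16  [B.cnt + E.tag - 22]
19. n13.off = "xq"  ["xq"]
20. n14.env = 0  [C₀.env * 3 - 48]
21. n14.off = "uk"  ["uk"]
22. n15.lim = 9  [terminal]
23. n16.lim = true  [terminal]
24. n17.val = 22  [terminal]
25. n14.ok = -7  [g.lim - 16]
26. n14.hot = "rm"  ["rm"]
27. n13.ok = -4  [C₁.ok + 3]
28. n13.hot = "xqn"  [C₀.off ++ "n"]
29. n3.sig = 17  [B.cnt + E.mk - 4]
30. n3.wid = "vm"  ["vm"]
31. n0.sig = 28  [28]
32. n0.wid = "pvm"  ["p" ++ S₁.wid]

0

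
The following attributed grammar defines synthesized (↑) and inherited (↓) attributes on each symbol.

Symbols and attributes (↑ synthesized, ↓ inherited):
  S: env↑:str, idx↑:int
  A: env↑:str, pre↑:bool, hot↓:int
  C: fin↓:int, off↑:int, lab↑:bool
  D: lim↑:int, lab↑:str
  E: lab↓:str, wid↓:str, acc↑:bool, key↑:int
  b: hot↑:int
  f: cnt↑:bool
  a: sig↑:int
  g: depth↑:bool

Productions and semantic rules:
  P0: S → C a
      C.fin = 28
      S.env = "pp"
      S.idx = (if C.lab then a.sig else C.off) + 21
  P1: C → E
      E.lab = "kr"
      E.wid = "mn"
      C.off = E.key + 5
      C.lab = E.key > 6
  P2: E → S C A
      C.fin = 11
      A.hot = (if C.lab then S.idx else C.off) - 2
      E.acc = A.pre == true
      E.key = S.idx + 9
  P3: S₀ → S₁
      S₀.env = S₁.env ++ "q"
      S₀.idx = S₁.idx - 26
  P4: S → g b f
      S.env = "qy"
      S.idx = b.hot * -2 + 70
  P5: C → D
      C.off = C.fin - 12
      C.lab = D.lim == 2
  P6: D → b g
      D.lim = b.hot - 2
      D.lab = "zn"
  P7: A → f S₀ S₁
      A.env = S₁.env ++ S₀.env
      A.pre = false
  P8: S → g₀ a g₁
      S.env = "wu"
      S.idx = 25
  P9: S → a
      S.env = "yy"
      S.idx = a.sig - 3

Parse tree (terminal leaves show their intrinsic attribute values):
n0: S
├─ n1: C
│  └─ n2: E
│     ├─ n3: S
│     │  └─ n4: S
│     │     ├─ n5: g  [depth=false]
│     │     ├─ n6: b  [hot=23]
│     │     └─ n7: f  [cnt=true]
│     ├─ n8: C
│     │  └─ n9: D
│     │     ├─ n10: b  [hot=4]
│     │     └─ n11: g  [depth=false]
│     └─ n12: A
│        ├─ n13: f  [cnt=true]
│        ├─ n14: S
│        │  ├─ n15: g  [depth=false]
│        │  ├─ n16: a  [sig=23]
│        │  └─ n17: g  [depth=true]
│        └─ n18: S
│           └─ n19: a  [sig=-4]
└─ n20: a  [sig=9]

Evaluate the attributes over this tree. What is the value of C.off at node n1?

1. n1.fin = 28  [28]
2. n2.lab = "kr"  ["kr"]
3. n2.wid = "mn"  ["mn"]
4. n5.depth = false  [terminal]
5. n6.hot = 23  [terminal]
6. n7.cnt = true  [terminal]
7. n4.env = "qy"  ["qy"]
8. n4.idx = 24  [b.hot * -2 + 70]
9. n3.env = "qyq"  [S₁.env ++ "q"]
10. n3.idx = -2  [S₁.idx - 26]
11. n8.fin = 11  [11]
12. n10.hot = 4  [terminal]
13. n11.depth = false  [terminal]
14. n9.lim = 2  [b.hot - 2]
15. n9.lab = "zn"  ["zn"]
16. n8.off = -1  [C.fin - 12]
17. n8.lab = true  [D.lim == 2]
18. n12.hot = -4  [(if C.lab then S.idx else C.off) - 2]
19. n13.cnt = true  [terminal]
20. n15.depth = false  [terminal]
21. n16.sig = 23  [terminal]
22. n17.depth = true  [terminal]
23. n14.env = "wu"  ["wu"]
24. n14.idx = 25  [25]
25. n19.sig = -4  [terminal]
26. n18.env = "yy"  ["yy"]
27. n18.idx = -7  [a.sig - 3]
28. n12.env = "yywu"  [S₁.env ++ S₀.env]
29. n12.pre = false  [false]
30. n2.acc = false  [A.pre == true]
31. n2.key = 7  [S.idx + 9]
32. n1.off = 12  [E.key + 5]
33. n1.lab = true  [E.key > 6]
34. n20.sig = 9  [terminal]
35. n0.env = "pp"  ["pp"]
36. n0.idx = 30  [(if C.lab then a.sig else C.off) + 21]

12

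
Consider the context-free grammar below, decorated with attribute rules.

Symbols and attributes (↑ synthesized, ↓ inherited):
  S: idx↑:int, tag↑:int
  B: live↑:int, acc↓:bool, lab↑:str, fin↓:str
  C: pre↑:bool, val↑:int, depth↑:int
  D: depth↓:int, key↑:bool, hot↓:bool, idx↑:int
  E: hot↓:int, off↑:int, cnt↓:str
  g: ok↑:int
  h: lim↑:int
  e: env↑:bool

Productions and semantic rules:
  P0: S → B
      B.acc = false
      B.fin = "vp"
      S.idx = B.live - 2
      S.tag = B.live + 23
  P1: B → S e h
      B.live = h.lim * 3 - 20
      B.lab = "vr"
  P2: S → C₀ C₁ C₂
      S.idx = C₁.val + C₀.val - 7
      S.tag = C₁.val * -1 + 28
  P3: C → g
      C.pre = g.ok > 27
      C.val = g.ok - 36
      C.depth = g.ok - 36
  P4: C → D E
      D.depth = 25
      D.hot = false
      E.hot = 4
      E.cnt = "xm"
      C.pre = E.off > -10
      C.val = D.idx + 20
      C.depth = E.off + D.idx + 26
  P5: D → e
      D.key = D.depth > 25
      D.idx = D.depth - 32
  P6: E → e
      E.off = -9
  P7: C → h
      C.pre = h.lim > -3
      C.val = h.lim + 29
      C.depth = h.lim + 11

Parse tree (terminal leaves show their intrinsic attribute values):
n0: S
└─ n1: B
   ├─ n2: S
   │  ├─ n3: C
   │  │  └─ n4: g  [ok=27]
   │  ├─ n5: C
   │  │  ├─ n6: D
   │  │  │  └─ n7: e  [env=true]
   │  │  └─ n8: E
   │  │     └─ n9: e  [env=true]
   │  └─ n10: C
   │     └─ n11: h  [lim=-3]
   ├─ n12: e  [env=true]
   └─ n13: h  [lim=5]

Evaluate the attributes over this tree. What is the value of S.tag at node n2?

15

1. n1.acc = false  [false]
2. n1.fin = "vp"  ["vp"]
3. n4.ok = 27  [terminal]
4. n3.pre = false  [g.ok > 27]
5. n3.val = -9  [g.ok - 36]
6. n3.depth = -9  [g.ok - 36]
7. n6.depth = 25  [25]
8. n6.hot = false  [false]
9. n7.env = true  [terminal]
10. n6.key = false  [D.depth > 25]
11. n6.idx = -7  [D.depth - 32]
12. n8.hot = 4  [4]
13. n8.cnt = "xm"  ["xm"]
14. n9.env = true  [terminal]
15. n8.off = -9  [-9]
16. n5.pre = true  [E.off > -10]
17. n5.val = 13  [D.idx + 20]
18. n5.depth = 10  [E.off + D.idx + 26]
19. n11.lim = -3  [terminal]
20. n10.pre = false  [h.lim > -3]
21. n10.val = 26  [h.lim + 29]
22. n10.depth = 8  [h.lim + 11]
23. n2.idx = -3  [C₁.val + C₀.val - 7]
24. n2.tag = 15  [C₁.val * -1 + 28]
25. n12.env = true  [terminal]
26. n13.lim = 5  [terminal]
27. n1.live = -5  [h.lim * 3 - 20]
28. n1.lab = "vr"  ["vr"]
29. n0.idx = -7  [B.live - 2]
30. n0.tag = 18  [B.live + 23]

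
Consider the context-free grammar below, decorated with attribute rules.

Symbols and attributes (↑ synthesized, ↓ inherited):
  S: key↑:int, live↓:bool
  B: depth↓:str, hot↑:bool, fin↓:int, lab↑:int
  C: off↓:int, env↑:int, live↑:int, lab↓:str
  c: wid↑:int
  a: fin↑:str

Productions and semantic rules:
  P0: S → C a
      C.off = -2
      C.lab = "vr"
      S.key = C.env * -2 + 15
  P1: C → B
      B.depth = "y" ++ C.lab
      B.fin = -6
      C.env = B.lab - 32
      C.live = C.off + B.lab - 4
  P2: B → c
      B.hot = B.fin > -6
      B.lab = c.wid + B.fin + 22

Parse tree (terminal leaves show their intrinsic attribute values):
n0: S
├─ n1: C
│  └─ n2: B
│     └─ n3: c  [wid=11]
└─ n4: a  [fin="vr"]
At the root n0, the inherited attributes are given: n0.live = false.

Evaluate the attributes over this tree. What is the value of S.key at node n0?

1. n0.live = false  [given at root]
2. n1.off = -2  [-2]
3. n1.lab = "vr"  ["vr"]
4. n2.depth = "yvr"  ["y" ++ C.lab]
5. n2.fin = -6  [-6]
6. n3.wid = 11  [terminal]
7. n2.hot = false  [B.fin > -6]
8. n2.lab = 27  [c.wid + B.fin + 22]
9. n1.env = -5  [B.lab - 32]
10. n1.live = 21  [C.off + B.lab - 4]
11. n4.fin = "vr"  [terminal]
12. n0.key = 25  [C.env * -2 + 15]

25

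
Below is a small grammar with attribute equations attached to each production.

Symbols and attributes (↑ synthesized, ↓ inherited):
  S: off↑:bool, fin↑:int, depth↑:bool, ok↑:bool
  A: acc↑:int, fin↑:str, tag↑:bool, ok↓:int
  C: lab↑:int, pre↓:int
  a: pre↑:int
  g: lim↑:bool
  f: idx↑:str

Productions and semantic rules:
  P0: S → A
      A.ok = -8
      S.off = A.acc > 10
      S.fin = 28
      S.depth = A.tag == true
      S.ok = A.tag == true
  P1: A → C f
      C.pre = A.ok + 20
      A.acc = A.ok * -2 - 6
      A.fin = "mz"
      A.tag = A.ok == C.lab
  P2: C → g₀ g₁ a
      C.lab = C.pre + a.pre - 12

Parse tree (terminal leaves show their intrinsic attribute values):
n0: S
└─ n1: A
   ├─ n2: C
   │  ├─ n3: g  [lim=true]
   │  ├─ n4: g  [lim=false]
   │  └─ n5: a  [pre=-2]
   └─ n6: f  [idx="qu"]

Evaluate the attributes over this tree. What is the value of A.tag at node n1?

false

1. n1.ok = -8  [-8]
2. n2.pre = 12  [A.ok + 20]
3. n3.lim = true  [terminal]
4. n4.lim = false  [terminal]
5. n5.pre = -2  [terminal]
6. n2.lab = -2  [C.pre + a.pre - 12]
7. n6.idx = "qu"  [terminal]
8. n1.acc = 10  [A.ok * -2 - 6]
9. n1.fin = "mz"  ["mz"]
10. n1.tag = false  [A.ok == C.lab]
11. n0.off = false  [A.acc > 10]
12. n0.fin = 28  [28]
13. n0.depth = false  [A.tag == true]
14. n0.ok = false  [A.tag == true]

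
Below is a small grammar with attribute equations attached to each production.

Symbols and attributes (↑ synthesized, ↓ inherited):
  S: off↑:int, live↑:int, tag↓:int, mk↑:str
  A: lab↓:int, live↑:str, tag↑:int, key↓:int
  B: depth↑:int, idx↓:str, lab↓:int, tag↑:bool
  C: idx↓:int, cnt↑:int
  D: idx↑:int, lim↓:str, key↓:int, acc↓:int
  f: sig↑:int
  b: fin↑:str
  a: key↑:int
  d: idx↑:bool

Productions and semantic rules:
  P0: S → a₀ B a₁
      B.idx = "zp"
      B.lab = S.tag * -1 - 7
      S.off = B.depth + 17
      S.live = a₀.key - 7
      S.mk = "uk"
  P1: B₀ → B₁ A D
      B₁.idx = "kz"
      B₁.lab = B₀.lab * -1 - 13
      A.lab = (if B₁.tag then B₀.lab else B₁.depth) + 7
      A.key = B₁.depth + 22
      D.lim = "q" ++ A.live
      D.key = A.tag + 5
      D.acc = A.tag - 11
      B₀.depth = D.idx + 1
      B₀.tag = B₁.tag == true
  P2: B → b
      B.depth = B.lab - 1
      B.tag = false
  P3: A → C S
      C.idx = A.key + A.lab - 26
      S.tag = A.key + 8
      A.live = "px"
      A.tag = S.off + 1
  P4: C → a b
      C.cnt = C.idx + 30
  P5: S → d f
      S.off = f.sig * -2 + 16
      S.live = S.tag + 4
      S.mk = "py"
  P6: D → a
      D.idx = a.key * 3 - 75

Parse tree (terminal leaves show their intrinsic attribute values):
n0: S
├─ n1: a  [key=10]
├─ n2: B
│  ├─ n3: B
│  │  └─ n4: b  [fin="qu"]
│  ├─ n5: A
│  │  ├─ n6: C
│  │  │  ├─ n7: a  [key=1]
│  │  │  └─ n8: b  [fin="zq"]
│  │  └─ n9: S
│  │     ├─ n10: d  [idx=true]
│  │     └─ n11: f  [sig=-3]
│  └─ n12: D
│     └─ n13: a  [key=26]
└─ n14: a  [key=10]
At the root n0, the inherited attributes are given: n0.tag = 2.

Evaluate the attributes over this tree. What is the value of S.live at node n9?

1. n0.tag = 2  [given at root]
2. n1.key = 10  [terminal]
3. n2.idx = "zp"  ["zp"]
4. n2.lab = -9  [S.tag * -1 - 7]
5. n3.idx = "kz"  ["kz"]
6. n3.lab = -4  [B₀.lab * -1 - 13]
7. n4.fin = "qu"  [terminal]
8. n3.depth = -5  [B.lab - 1]
9. n3.tag = false  [false]
10. n5.lab = 2  [(if B₁.tag then B₀.lab else B₁.depth) + 7]
11. n5.key = 17  [B₁.depth + 22]
12. n6.idx = -7  [A.key + A.lab - 26]
13. n7.key = 1  [terminal]
14. n8.fin = "zq"  [terminal]
15. n6.cnt = 23  [C.idx + 30]
16. n9.tag = 25  [A.key + 8]
17. n10.idx = true  [terminal]
18. n11.sig = -3  [terminal]
19. n9.off = 22  [f.sig * -2 + 16]
20. n9.live = 29  [S.tag + 4]
21. n9.mk = "py"  ["py"]
22. n5.live = "px"  ["px"]
23. n5.tag = 23  [S.off + 1]
24. n12.lim = "qpx"  ["q" ++ A.live]
25. n12.key = 28  [A.tag + 5]
26. n12.acc = 12  [A.tag - 11]
27. n13.key = 26  [terminal]
28. n12.idx = 3  [a.key * 3 - 75]
29. n2.depth = 4  [D.idx + 1]
30. n2.tag = false  [B₁.tag == true]
31. n14.key = 10  [terminal]
32. n0.off = 21  [B.depth + 17]
33. n0.live = 3  [a₀.key - 7]
34. n0.mk = "uk"  ["uk"]

29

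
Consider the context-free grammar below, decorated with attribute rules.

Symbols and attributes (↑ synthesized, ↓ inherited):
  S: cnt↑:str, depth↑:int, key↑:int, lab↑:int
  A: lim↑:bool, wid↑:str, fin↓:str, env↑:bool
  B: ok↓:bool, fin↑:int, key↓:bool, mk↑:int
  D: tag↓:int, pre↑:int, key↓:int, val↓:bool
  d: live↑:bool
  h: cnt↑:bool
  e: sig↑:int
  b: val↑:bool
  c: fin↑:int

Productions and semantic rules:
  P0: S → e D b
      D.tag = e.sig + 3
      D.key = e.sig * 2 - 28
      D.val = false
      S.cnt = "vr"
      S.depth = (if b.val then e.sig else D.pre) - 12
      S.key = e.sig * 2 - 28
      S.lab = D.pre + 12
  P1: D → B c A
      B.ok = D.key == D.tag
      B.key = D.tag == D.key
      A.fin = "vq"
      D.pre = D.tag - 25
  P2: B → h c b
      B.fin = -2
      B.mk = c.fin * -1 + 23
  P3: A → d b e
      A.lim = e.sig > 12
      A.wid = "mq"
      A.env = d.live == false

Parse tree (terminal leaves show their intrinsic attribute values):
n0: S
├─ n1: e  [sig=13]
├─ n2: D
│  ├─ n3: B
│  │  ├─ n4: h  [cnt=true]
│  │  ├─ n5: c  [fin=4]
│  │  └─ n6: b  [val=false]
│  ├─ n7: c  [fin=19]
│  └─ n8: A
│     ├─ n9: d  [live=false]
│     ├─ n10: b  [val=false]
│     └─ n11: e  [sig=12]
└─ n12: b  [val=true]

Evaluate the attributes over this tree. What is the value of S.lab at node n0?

1. n1.sig = 13  [terminal]
2. n2.tag = 16  [e.sig + 3]
3. n2.key = -2  [e.sig * 2 - 28]
4. n2.val = false  [false]
5. n3.ok = false  [D.key == D.tag]
6. n3.key = false  [D.tag == D.key]
7. n4.cnt = true  [terminal]
8. n5.fin = 4  [terminal]
9. n6.val = false  [terminal]
10. n3.fin = -2  [-2]
11. n3.mk = 19  [c.fin * -1 + 23]
12. n7.fin = 19  [terminal]
13. n8.fin = "vq"  ["vq"]
14. n9.live = false  [terminal]
15. n10.val = false  [terminal]
16. n11.sig = 12  [terminal]
17. n8.lim = false  [e.sig > 12]
18. n8.wid = "mq"  ["mq"]
19. n8.env = true  [d.live == false]
20. n2.pre = -9  [D.tag - 25]
21. n12.val = true  [terminal]
22. n0.cnt = "vr"  ["vr"]
23. n0.depth = 1  [(if b.val then e.sig else D.pre) - 12]
24. n0.key = -2  [e.sig * 2 - 28]
25. n0.lab = 3  [D.pre + 12]

3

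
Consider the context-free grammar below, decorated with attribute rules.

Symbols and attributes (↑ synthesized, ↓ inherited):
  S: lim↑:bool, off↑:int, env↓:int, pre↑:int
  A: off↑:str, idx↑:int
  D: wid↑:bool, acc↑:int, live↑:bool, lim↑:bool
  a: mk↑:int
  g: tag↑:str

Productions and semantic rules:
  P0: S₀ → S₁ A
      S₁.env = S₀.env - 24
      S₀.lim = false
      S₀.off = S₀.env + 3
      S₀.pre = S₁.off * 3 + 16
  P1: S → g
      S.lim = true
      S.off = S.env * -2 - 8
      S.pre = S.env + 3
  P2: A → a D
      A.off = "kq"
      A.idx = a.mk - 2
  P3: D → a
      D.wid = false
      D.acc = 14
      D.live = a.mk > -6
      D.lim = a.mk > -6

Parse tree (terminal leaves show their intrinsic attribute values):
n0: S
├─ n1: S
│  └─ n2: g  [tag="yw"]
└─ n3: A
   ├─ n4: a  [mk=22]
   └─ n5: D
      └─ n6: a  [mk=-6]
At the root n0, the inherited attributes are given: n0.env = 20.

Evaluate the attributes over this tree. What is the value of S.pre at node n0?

1. n0.env = 20  [given at root]
2. n1.env = -4  [S₀.env - 24]
3. n2.tag = "yw"  [terminal]
4. n1.lim = true  [true]
5. n1.off = 0  [S.env * -2 - 8]
6. n1.pre = -1  [S.env + 3]
7. n4.mk = 22  [terminal]
8. n6.mk = -6  [terminal]
9. n5.wid = false  [false]
10. n5.acc = 14  [14]
11. n5.live = false  [a.mk > -6]
12. n5.lim = false  [a.mk > -6]
13. n3.off = "kq"  ["kq"]
14. n3.idx = 20  [a.mk - 2]
15. n0.lim = false  [false]
16. n0.off = 23  [S₀.env + 3]
17. n0.pre = 16  [S₁.off * 3 + 16]

16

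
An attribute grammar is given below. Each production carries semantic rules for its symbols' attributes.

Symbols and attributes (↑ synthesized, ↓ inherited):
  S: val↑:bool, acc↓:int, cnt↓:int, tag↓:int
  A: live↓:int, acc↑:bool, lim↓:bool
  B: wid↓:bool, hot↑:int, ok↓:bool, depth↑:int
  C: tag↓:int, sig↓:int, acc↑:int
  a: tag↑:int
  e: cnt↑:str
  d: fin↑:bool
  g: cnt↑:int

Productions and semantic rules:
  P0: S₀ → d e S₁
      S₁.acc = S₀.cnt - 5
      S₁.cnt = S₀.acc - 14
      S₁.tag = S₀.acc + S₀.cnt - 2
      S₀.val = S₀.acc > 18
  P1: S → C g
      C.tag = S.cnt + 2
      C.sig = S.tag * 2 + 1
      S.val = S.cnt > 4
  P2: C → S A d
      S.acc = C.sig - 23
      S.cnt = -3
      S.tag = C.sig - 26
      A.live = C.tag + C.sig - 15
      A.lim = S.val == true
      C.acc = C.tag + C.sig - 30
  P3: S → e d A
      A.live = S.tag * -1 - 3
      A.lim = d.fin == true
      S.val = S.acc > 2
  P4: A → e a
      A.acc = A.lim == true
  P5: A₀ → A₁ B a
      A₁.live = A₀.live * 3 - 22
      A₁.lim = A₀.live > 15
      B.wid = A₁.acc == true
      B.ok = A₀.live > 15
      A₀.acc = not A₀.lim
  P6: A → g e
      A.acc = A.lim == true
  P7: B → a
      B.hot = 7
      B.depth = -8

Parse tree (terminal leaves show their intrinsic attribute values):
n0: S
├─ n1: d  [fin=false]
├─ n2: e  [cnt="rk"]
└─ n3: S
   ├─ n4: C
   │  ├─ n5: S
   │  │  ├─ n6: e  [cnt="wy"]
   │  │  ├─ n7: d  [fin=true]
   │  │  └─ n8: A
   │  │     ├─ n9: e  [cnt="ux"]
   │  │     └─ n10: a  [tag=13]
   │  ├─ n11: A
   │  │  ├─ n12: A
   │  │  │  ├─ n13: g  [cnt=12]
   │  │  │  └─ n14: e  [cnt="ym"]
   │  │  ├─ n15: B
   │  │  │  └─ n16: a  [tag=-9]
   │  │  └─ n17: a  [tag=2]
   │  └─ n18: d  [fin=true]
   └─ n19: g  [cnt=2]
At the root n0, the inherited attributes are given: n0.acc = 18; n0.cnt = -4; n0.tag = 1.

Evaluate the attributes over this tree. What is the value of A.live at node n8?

1. n0.acc = 18  [given at root]
2. n0.cnt = -4  [given at root]
3. n0.tag = 1  [given at root]
4. n1.fin = false  [terminal]
5. n2.cnt = "rk"  [terminal]
6. n3.acc = -9  [S₀.cnt - 5]
7. n3.cnt = 4  [S₀.acc - 14]
8. n3.tag = 12  [S₀.acc + S₀.cnt - 2]
9. n4.tag = 6  [S.cnt + 2]
10. n4.sig = 25  [S.tag * 2 + 1]
11. n5.acc = 2  [C.sig - 23]
12. n5.cnt = -3  [-3]
13. n5.tag = -1  [C.sig - 26]
14. n6.cnt = "wy"  [terminal]
15. n7.fin = true  [terminal]
16. n8.live = -2  [S.tag * -1 - 3]
17. n8.lim = true  [d.fin == true]
18. n9.cnt = "ux"  [terminal]
19. n10.tag = 13  [terminal]
20. n8.acc = true  [A.lim == true]
21. n5.val = false  [S.acc > 2]
22. n11.live = 16  [C.tag + C.sig - 15]
23. n11.lim = false  [S.val == true]
24. n12.live = 26  [A₀.live * 3 - 22]
25. n12.lim = true  [A₀.live > 15]
26. n13.cnt = 12  [terminal]
27. n14.cnt = "ym"  [terminal]
28. n12.acc = true  [A.lim == true]
29. n15.wid = true  [A₁.acc == true]
30. n15.ok = true  [A₀.live > 15]
31. n16.tag = -9  [terminal]
32. n15.hot = 7  [7]
33. n15.depth = -8  [-8]
34. n17.tag = 2  [terminal]
35. n11.acc = true  [not A₀.lim]
36. n18.fin = true  [terminal]
37. n4.acc = 1  [C.tag + C.sig - 30]
38. n19.cnt = 2  [terminal]
39. n3.val = false  [S.cnt > 4]
40. n0.val = false  [S₀.acc > 18]

-2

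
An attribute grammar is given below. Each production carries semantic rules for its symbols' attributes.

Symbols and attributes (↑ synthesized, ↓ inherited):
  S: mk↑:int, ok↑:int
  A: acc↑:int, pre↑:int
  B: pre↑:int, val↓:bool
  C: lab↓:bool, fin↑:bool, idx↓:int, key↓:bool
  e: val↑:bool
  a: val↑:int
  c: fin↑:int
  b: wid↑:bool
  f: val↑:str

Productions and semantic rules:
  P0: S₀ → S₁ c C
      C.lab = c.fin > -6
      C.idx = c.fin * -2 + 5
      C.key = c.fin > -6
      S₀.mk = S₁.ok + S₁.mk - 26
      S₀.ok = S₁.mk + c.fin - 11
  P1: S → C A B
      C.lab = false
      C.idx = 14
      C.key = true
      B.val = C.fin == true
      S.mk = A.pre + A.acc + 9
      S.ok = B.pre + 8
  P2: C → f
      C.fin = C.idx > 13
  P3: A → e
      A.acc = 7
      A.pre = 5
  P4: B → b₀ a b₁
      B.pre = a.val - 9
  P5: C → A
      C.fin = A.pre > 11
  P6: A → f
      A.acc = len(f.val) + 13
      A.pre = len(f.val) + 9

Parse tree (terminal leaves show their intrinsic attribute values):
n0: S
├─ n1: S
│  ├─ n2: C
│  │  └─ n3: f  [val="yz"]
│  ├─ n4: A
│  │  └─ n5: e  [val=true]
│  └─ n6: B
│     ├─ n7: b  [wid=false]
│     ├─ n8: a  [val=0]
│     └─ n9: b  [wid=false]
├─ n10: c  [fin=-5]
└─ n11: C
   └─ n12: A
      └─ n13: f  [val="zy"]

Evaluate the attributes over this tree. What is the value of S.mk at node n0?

1. n2.lab = false  [false]
2. n2.idx = 14  [14]
3. n2.key = true  [true]
4. n3.val = "yz"  [terminal]
5. n2.fin = true  [C.idx > 13]
6. n5.val = true  [terminal]
7. n4.acc = 7  [7]
8. n4.pre = 5  [5]
9. n6.val = true  [C.fin == true]
10. n7.wid = false  [terminal]
11. n8.val = 0  [terminal]
12. n9.wid = false  [terminal]
13. n6.pre = -9  [a.val - 9]
14. n1.mk = 21  [A.pre + A.acc + 9]
15. n1.ok = -1  [B.pre + 8]
16. n10.fin = -5  [terminal]
17. n11.lab = true  [c.fin > -6]
18. n11.idx = 15  [c.fin * -2 + 5]
19. n11.key = true  [c.fin > -6]
20. n13.val = "zy"  [terminal]
21. n12.acc = 15  [len(f.val) + 13]
22. n12.pre = 11  [len(f.val) + 9]
23. n11.fin = false  [A.pre > 11]
24. n0.mk = -6  [S₁.ok + S₁.mk - 26]
25. n0.ok = 5  [S₁.mk + c.fin - 11]

-6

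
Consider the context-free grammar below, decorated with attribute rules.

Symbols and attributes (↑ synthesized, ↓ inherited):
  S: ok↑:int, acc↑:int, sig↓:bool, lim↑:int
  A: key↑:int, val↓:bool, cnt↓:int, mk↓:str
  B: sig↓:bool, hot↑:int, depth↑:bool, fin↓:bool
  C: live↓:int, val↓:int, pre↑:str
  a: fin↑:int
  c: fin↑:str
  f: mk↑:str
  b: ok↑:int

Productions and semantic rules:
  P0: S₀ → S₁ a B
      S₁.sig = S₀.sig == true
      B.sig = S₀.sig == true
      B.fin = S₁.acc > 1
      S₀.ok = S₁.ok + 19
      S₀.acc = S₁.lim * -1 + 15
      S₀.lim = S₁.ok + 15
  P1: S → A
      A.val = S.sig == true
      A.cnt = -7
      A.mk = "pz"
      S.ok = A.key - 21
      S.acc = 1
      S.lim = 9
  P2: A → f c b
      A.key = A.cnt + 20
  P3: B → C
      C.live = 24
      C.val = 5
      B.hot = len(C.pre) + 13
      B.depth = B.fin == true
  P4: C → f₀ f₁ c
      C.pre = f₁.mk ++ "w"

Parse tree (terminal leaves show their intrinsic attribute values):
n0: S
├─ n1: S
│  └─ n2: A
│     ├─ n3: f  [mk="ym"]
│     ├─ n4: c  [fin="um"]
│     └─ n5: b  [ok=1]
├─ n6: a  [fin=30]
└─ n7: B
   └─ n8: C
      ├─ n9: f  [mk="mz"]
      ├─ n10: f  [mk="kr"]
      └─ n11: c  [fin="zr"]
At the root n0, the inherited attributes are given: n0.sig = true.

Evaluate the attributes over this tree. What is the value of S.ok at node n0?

1. n0.sig = true  [given at root]
2. n1.sig = true  [S₀.sig == true]
3. n2.val = true  [S.sig == true]
4. n2.cnt = -7  [-7]
5. n2.mk = "pz"  ["pz"]
6. n3.mk = "ym"  [terminal]
7. n4.fin = "um"  [terminal]
8. n5.ok = 1  [terminal]
9. n2.key = 13  [A.cnt + 20]
10. n1.ok = -8  [A.key - 21]
11. n1.acc = 1  [1]
12. n1.lim = 9  [9]
13. n6.fin = 30  [terminal]
14. n7.sig = true  [S₀.sig == true]
15. n7.fin = false  [S₁.acc > 1]
16. n8.live = 24  [24]
17. n8.val = 5  [5]
18. n9.mk = "mz"  [terminal]
19. n10.mk = "kr"  [terminal]
20. n11.fin = "zr"  [terminal]
21. n8.pre = "krw"  [f₁.mk ++ "w"]
22. n7.hot = 16  [len(C.pre) + 13]
23. n7.depth = false  [B.fin == true]
24. n0.ok = 11  [S₁.ok + 19]
25. n0.acc = 6  [S₁.lim * -1 + 15]
26. n0.lim = 7  [S₁.ok + 15]

11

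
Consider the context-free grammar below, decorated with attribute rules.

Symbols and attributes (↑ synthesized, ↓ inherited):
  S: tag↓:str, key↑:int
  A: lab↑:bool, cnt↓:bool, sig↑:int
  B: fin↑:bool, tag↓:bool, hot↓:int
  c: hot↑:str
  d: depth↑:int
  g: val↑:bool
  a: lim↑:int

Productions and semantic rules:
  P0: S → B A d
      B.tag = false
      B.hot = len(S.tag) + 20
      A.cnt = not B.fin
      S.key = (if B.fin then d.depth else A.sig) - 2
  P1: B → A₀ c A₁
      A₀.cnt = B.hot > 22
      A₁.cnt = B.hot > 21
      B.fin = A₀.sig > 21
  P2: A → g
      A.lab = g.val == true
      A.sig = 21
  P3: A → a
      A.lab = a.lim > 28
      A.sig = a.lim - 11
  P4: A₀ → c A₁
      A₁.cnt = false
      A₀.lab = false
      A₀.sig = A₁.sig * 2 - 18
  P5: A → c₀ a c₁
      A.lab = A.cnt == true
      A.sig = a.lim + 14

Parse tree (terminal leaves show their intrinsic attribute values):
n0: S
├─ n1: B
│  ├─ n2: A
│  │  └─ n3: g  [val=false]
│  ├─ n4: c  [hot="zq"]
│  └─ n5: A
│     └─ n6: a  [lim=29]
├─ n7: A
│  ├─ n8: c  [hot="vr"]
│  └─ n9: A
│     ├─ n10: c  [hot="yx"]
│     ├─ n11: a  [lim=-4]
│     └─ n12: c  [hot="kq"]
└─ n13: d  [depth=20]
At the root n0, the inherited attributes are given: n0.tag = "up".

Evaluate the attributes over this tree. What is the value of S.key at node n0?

0

1. n0.tag = "up"  [given at root]
2. n1.tag = false  [false]
3. n1.hot = 22  [len(S.tag) + 20]
4. n2.cnt = false  [B.hot > 22]
5. n3.val = false  [terminal]
6. n2.lab = false  [g.val == true]
7. n2.sig = 21  [21]
8. n4.hot = "zq"  [terminal]
9. n5.cnt = true  [B.hot > 21]
10. n6.lim = 29  [terminal]
11. n5.lab = true  [a.lim > 28]
12. n5.sig = 18  [a.lim - 11]
13. n1.fin = false  [A₀.sig > 21]
14. n7.cnt = true  [not B.fin]
15. n8.hot = "vr"  [terminal]
16. n9.cnt = false  [false]
17. n10.hot = "yx"  [terminal]
18. n11.lim = -4  [terminal]
19. n12.hot = "kq"  [terminal]
20. n9.lab = false  [A.cnt == true]
21. n9.sig = 10  [a.lim + 14]
22. n7.lab = false  [false]
23. n7.sig = 2  [A₁.sig * 2 - 18]
24. n13.depth = 20  [terminal]
25. n0.key = 0  [(if B.fin then d.depth else A.sig) - 2]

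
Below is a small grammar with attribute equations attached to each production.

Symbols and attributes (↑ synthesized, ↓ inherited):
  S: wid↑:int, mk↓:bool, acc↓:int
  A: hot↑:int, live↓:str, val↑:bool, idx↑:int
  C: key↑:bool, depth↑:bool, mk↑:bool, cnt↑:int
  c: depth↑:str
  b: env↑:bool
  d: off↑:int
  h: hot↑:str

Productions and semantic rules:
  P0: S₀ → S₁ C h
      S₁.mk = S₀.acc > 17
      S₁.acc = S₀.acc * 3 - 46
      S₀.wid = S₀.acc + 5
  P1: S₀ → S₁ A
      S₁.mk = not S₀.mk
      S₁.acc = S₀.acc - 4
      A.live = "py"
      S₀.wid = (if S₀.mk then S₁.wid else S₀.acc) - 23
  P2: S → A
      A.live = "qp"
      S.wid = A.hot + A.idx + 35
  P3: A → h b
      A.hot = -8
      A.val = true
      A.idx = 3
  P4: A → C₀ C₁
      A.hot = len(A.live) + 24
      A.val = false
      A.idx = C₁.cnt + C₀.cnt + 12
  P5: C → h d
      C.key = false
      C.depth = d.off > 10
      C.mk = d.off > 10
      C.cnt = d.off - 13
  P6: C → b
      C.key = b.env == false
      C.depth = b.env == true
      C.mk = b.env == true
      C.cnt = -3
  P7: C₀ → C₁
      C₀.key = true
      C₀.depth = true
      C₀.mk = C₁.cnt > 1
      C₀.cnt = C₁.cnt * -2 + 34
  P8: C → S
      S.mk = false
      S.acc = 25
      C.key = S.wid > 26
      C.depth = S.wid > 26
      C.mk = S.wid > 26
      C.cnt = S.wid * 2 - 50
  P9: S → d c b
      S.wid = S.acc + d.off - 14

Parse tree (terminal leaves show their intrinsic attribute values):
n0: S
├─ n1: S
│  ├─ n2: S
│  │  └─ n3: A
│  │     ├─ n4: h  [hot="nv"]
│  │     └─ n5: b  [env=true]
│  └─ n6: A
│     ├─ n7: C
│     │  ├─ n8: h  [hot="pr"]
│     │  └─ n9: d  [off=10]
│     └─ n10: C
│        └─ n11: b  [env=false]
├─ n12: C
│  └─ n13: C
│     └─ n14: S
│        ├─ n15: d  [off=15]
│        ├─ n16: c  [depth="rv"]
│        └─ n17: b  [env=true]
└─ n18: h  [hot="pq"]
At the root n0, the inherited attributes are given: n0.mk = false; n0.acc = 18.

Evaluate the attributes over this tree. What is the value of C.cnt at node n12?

1. n0.mk = false  [given at root]
2. n0.acc = 18  [given at root]
3. n1.mk = true  [S₀.acc > 17]
4. n1.acc = 8  [S₀.acc * 3 - 46]
5. n2.mk = false  [not S₀.mk]
6. n2.acc = 4  [S₀.acc - 4]
7. n3.live = "qp"  ["qp"]
8. n4.hot = "nv"  [terminal]
9. n5.env = true  [terminal]
10. n3.hot = -8  [-8]
11. n3.val = true  [true]
12. n3.idx = 3  [3]
13. n2.wid = 30  [A.hot + A.idx + 35]
14. n6.live = "py"  ["py"]
15. n8.hot = "pr"  [terminal]
16. n9.off = 10  [terminal]
17. n7.key = false  [false]
18. n7.depth = false  [d.off > 10]
19. n7.mk = false  [d.off > 10]
20. n7.cnt = -3  [d.off - 13]
21. n11.env = false  [terminal]
22. n10.key = true  [b.env == false]
23. n10.depth = false  [b.env == true]
24. n10.mk = false  [b.env == true]
25. n10.cnt = -3  [-3]
26. n6.hot = 26  [len(A.live) + 24]
27. n6.val = false  [false]
28. n6.idx = 6  [C₁.cnt + C₀.cnt + 12]
29. n1.wid = 7  [(if S₀.mk then S₁.wid else S₀.acc) - 23]
30. n14.mk = false  [false]
31. n14.acc = 25  [25]
32. n15.off = 15  [terminal]
33. n16.depth = "rv"  [terminal]
34. n17.env = true  [terminal]
35. n14.wid = 26  [S.acc + d.off - 14]
36. n13.key = false  [S.wid > 26]
37. n13.depth = false  [S.wid > 26]
38. n13.mk = false  [S.wid > 26]
39. n13.cnt = 2  [S.wid * 2 - 50]
40. n12.key = true  [true]
41. n12.depth = true  [true]
42. n12.mk = true  [C₁.cnt > 1]
43. n12.cnt = 30  [C₁.cnt * -2 + 34]
44. n18.hot = "pq"  [terminal]
45. n0.wid = 23  [S₀.acc + 5]

30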